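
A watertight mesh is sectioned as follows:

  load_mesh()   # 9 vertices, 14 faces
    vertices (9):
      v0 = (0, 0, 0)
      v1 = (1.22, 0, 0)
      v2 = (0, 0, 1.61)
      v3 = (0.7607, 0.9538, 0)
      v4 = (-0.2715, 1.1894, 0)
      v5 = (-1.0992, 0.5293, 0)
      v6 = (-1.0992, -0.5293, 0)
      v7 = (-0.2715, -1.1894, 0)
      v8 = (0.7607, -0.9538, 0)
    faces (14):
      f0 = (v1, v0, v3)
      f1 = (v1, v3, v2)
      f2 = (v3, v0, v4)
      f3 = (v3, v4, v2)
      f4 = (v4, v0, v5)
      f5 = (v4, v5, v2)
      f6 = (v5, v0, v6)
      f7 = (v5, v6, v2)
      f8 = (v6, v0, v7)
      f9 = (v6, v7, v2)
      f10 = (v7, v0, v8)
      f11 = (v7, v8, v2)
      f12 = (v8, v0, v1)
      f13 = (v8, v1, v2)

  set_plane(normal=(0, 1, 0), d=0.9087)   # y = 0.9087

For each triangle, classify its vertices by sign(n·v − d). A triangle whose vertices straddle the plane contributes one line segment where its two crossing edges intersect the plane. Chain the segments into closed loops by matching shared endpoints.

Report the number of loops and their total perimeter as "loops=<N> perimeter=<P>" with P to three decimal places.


loops=1 perimeter=3.045

Straddling triangles (6 of 14):
  (v1,v0,v3) [--+] → (0.724731, 0.9087, 0)–(0.782418, 0.9087, 0)  len=0.0577
  (v1,v3,v2) [-+-] → (0.782418, 0.9087, 0)–(0.724731, 0.9087, 0.0761281)  len=0.0955
  (v3,v0,v4) [+-+] → (0.724731, 0.9087, 0)–(-0.207426, 0.9087, 0)  len=0.9322
  (v3,v4,v2) [++-] → (-0.207426, 0.9087, 0.379962)–(0.724731, 0.9087, 0.0761281)  len=0.9804
  (v4,v0,v5) [+--] → (-0.207426, 0.9087, 0)–(-0.62347, 0.9087, 0)  len=0.4160
  (v4,v5,v2) [+--] → (-0.62347, 0.9087, 0)–(-0.207426, 0.9087, 0.379962)  len=0.5634

Chained into 1 loop(s):
  loop 1: 6 segments, perimeter = 3.0453
Total perimeter = 3.045


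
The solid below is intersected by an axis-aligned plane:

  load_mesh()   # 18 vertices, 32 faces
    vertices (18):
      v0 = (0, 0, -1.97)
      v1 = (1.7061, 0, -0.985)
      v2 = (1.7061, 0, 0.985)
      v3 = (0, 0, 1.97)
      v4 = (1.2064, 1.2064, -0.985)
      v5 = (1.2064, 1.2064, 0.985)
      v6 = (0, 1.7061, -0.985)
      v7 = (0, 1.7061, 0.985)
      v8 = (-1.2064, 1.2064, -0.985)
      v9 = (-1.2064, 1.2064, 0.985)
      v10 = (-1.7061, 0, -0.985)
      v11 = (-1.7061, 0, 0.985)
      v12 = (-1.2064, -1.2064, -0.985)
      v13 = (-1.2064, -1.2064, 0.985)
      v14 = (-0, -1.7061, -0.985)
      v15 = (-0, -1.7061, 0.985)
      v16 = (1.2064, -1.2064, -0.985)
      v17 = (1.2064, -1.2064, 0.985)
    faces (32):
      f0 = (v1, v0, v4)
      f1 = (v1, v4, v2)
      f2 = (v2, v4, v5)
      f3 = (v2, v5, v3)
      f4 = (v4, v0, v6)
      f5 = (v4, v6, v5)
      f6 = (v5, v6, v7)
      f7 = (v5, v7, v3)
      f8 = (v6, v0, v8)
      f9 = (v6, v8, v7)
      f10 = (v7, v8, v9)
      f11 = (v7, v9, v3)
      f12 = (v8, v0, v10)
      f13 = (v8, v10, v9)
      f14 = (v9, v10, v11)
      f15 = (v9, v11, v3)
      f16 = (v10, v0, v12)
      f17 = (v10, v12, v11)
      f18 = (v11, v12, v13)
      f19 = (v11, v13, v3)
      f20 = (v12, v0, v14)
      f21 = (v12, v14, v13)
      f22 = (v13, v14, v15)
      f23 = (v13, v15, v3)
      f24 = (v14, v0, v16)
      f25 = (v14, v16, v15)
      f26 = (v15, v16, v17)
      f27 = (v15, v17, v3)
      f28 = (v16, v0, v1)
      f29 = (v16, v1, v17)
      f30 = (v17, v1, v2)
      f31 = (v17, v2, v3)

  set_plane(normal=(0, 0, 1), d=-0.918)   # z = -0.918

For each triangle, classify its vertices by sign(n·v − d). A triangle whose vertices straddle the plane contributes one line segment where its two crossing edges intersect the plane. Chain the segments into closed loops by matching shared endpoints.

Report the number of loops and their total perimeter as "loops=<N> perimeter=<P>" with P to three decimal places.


Straddling triangles (16 of 32):
  (v1,v4,v2) [--+] → (1.22339, 1.16537, -0.918)–(1.7061, 0, -0.918)  len=1.2614
  (v2,v4,v5) [+-+] → (1.22339, 1.16537, -0.918)–(1.2064, 1.2064, -0.918)  len=0.0444
  (v4,v6,v5) [--+] → (0.0410298, 1.68911, -0.918)–(1.2064, 1.2064, -0.918)  len=1.2614
  (v5,v6,v7) [+-+] → (0.0410298, 1.68911, -0.918)–(0, 1.7061, -0.918)  len=0.0444
  (v6,v8,v7) [--+] → (-1.16537, 1.22339, -0.918)–(0, 1.7061, -0.918)  len=1.2614
  (v7,v8,v9) [+-+] → (-1.16537, 1.22339, -0.918)–(-1.2064, 1.2064, -0.918)  len=0.0444
  (v8,v10,v9) [--+] → (-1.68911, 0.0410298, -0.918)–(-1.2064, 1.2064, -0.918)  len=1.2614
  (v9,v10,v11) [+-+] → (-1.68911, 0.0410298, -0.918)–(-1.7061, 0, -0.918)  len=0.0444
  (v10,v12,v11) [--+] → (-1.22339, -1.16537, -0.918)–(-1.7061, 0, -0.918)  len=1.2614
  (v11,v12,v13) [+-+] → (-1.22339, -1.16537, -0.918)–(-1.2064, -1.2064, -0.918)  len=0.0444
  (v12,v14,v13) [--+] → (-0.0410298, -1.68911, -0.918)–(-1.2064, -1.2064, -0.918)  len=1.2614
  (v13,v14,v15) [+-+] → (-0.0410298, -1.68911, -0.918)–(0, -1.7061, -0.918)  len=0.0444
  (v14,v16,v15) [--+] → (1.16537, -1.22339, -0.918)–(0, -1.7061, -0.918)  len=1.2614
  (v15,v16,v17) [+-+] → (1.16537, -1.22339, -0.918)–(1.2064, -1.2064, -0.918)  len=0.0444
  (v16,v1,v17) [--+] → (1.68911, -0.0410298, -0.918)–(1.2064, -1.2064, -0.918)  len=1.2614
  (v17,v1,v2) [+-+] → (1.68911, -0.0410298, -0.918)–(1.7061, 0, -0.918)  len=0.0444

Chained into 1 loop(s):
  loop 1: 16 segments, perimeter = 10.4464
Total perimeter = 10.446

loops=1 perimeter=10.446


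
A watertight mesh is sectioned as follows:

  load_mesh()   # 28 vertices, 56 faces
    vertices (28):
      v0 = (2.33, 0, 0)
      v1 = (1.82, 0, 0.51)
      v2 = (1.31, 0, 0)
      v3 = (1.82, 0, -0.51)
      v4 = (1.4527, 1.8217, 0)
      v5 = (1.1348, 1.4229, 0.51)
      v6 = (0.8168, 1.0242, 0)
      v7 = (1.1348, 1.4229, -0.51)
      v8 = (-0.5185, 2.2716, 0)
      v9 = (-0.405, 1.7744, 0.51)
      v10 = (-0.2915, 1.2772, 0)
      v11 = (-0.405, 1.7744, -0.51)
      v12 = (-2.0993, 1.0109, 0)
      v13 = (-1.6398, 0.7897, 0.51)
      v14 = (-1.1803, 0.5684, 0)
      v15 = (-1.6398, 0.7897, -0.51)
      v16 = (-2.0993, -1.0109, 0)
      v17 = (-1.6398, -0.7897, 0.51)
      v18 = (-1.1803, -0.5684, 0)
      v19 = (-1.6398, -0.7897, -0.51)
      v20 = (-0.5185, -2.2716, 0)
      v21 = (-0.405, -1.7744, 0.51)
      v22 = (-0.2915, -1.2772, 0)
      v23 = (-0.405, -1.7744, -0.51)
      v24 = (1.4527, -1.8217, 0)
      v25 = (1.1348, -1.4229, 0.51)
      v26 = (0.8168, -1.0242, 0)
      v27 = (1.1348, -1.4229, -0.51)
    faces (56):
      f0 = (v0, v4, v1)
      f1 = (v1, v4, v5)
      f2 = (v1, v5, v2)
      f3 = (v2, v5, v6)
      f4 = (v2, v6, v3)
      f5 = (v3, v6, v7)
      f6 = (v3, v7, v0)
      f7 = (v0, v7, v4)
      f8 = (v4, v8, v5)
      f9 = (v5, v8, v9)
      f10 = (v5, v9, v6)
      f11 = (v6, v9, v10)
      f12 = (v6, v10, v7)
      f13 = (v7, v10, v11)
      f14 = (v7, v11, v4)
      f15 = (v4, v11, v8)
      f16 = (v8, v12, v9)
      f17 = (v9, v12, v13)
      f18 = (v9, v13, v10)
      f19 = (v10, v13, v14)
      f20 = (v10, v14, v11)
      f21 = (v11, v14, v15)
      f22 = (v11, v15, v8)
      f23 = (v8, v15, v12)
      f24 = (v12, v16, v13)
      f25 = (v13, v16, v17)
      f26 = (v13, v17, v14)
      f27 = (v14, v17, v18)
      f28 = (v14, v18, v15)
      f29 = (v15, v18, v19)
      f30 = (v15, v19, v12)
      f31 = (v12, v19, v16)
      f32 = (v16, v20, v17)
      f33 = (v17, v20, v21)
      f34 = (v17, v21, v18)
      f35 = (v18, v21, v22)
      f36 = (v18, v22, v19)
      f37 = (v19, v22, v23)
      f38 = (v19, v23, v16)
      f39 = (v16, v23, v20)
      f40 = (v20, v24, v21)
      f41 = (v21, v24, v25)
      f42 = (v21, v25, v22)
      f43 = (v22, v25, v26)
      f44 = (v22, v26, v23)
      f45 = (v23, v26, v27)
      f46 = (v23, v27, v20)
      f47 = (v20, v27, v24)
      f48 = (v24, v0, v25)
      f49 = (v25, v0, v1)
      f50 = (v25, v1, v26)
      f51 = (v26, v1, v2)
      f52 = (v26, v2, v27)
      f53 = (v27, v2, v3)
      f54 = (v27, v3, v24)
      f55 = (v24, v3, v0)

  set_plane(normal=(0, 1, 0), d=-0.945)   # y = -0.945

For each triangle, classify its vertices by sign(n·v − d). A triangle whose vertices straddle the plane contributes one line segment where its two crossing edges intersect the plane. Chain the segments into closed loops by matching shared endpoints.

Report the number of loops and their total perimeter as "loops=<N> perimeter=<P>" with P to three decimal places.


loops=2 perimeter=6.345

Straddling triangles (18 of 56):
  (v12,v16,v13) [+-+] → (-2.0993, -0.945, 0)–(-2.08248, -0.945, 0.0186654)  len=0.0251
  (v13,v16,v17) [+-+] → (-2.08248, -0.945, 0.0186654)–(-1.96241, -0.945, 0.151939)  len=0.1794
  (v12,v19,v16) [++-] → (-1.96241, -0.945, -0.151939)–(-2.0993, -0.945, 0)  len=0.2045
  (v16,v20,v17) [--+] → (-1.52229, -0.945, 0.456553)–(-1.96241, -0.945, 0.151939)  len=0.5352
  (v17,v20,v21) [+--] → (-1.52229, -0.945, 0.456553)–(-1.44506, -0.945, 0.51)  len=0.0939
  (v17,v21,v18) [+-+] → (-1.44506, -0.945, 0.51)–(-0.938196, -0.945, 0.159259)  len=0.6164
  (v18,v21,v22) [+--] → (-0.938196, -0.945, 0.159259)–(-0.708062, -0.945, 0)  len=0.2799
  (v18,v22,v19) [+-+] → (-0.708062, -0.945, 0)–(-1.21028, -0.945, -0.347532)  len=0.6107
  (v19,v22,v23) [+--] → (-1.21028, -0.945, -0.347532)–(-1.44506, -0.945, -0.51)  len=0.2855
  (v19,v23,v16) [+--] → (-1.44506, -0.945, -0.51)–(-1.96241, -0.945, -0.151939)  len=0.6292
  (v24,v0,v25) [-+-] → (1.8749, -0.945, 0)–(1.53622, -0.945, 0.33871)  len=0.4790
  (v25,v0,v1) [-++] → (1.53622, -0.945, 0.33871)–(1.36493, -0.945, 0.51)  len=0.2422
  (v25,v1,v26) [-+-] → (1.36493, -0.945, 0.51)–(0.894376, -0.945, 0.0394376)  len=0.6655
  (v26,v1,v2) [-++] → (0.894376, -0.945, 0.0394376)–(0.854938, -0.945, 0)  len=0.0558
  (v26,v2,v27) [-+-] → (0.854938, -0.945, 0)–(1.19364, -0.945, -0.33871)  len=0.4790
  (v27,v2,v3) [-++] → (1.19364, -0.945, -0.33871)–(1.36493, -0.945, -0.51)  len=0.2422
  (v27,v3,v24) [-+-] → (1.36493, -0.945, -0.51)–(1.62946, -0.945, -0.245439)  len=0.3741
  (v24,v3,v0) [-++] → (1.62946, -0.945, -0.245439)–(1.8749, -0.945, 0)  len=0.3471

Chained into 2 loop(s):
  loop 1: 10 segments, perimeter = 3.4599
  loop 2: 8 segments, perimeter = 2.8849
Total perimeter = 6.345


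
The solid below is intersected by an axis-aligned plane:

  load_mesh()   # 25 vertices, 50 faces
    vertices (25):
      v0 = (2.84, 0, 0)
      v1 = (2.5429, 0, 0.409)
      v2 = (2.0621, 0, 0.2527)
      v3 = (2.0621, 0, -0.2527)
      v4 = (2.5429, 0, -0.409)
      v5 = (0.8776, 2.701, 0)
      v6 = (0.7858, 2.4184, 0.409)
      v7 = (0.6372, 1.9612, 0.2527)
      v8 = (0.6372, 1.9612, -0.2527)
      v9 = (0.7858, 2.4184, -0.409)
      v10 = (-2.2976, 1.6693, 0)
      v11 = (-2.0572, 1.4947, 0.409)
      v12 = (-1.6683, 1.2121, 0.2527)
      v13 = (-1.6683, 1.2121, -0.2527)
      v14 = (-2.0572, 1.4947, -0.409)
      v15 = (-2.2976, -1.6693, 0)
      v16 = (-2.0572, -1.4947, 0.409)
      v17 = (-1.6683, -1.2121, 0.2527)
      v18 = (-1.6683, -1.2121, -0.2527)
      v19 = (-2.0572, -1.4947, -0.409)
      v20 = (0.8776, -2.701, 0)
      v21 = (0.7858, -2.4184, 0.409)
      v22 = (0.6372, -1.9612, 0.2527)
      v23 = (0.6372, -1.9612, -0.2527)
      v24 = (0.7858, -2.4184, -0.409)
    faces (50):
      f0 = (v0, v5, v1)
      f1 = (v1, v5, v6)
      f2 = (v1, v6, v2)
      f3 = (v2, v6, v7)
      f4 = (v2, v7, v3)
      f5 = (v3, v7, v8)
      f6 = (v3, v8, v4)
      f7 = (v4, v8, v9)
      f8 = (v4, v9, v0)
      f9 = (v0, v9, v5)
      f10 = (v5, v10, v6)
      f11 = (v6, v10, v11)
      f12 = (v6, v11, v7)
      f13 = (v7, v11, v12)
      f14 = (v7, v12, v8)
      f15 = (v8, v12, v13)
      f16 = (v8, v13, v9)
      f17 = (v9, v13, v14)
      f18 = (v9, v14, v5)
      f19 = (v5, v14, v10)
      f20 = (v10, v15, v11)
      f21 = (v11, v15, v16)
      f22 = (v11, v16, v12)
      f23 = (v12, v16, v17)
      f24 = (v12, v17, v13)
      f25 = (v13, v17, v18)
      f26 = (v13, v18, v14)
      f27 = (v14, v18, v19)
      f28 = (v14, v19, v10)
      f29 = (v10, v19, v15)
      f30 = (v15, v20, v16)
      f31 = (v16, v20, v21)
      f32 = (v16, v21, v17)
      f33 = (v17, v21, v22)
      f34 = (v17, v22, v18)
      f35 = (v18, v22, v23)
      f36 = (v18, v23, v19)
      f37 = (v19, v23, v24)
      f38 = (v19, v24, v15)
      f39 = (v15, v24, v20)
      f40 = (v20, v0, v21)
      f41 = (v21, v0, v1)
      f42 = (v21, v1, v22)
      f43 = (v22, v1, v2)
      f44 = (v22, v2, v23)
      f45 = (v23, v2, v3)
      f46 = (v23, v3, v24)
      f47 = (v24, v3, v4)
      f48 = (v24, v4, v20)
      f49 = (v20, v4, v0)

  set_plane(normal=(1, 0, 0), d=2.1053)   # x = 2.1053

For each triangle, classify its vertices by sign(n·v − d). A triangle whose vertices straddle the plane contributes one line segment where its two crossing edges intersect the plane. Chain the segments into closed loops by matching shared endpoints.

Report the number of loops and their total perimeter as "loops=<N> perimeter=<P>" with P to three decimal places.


Straddling triangles (14 of 50):
  (v0,v5,v1) [+-+] → (2.1053, 1.01122, 0)–(2.1053, 0.709757, 0.301525)  len=0.4264
  (v1,v5,v6) [+--] → (2.1053, 0.709757, 0.301525)–(2.1053, 0.602295, 0.409)  len=0.1520
  (v1,v6,v2) [+--] → (2.1053, 0.602295, 0.409)–(2.1053, 0, 0.266744)  len=0.6189
  (v3,v8,v4) [--+] → (2.1053, 0.450344, -0.373109)–(2.1053, 0, -0.266744)  len=0.4627
  (v4,v8,v9) [+--] → (2.1053, 0.450344, -0.373109)–(2.1053, 0.602295, -0.409)  len=0.1561
  (v4,v9,v0) [+-+] → (2.1053, 0.602295, -0.409)–(2.1053, 0.864959, -0.146282)  len=0.3715
  (v0,v9,v5) [+--] → (2.1053, 0.864959, -0.146282)–(2.1053, 1.01122, 0)  len=0.2069
  (v20,v0,v21) [-+-] → (2.1053, -1.01122, 0)–(2.1053, -0.864959, 0.146282)  len=0.2069
  (v21,v0,v1) [-++] → (2.1053, -0.864959, 0.146282)–(2.1053, -0.602295, 0.409)  len=0.3715
  (v21,v1,v22) [-+-] → (2.1053, -0.602295, 0.409)–(2.1053, -0.450344, 0.373109)  len=0.1561
  (v22,v1,v2) [-+-] → (2.1053, -0.450344, 0.373109)–(2.1053, 0, 0.266744)  len=0.4627
  (v24,v3,v4) [--+] → (2.1053, 0, -0.266744)–(2.1053, -0.602295, -0.409)  len=0.6189
  (v24,v4,v20) [-+-] → (2.1053, -0.602295, -0.409)–(2.1053, -0.709757, -0.301525)  len=0.1520
  (v20,v4,v0) [-++] → (2.1053, -0.709757, -0.301525)–(2.1053, -1.01122, 0)  len=0.4264

Chained into 1 loop(s):
  loop 1: 14 segments, perimeter = 4.7889
Total perimeter = 4.789

loops=1 perimeter=4.789


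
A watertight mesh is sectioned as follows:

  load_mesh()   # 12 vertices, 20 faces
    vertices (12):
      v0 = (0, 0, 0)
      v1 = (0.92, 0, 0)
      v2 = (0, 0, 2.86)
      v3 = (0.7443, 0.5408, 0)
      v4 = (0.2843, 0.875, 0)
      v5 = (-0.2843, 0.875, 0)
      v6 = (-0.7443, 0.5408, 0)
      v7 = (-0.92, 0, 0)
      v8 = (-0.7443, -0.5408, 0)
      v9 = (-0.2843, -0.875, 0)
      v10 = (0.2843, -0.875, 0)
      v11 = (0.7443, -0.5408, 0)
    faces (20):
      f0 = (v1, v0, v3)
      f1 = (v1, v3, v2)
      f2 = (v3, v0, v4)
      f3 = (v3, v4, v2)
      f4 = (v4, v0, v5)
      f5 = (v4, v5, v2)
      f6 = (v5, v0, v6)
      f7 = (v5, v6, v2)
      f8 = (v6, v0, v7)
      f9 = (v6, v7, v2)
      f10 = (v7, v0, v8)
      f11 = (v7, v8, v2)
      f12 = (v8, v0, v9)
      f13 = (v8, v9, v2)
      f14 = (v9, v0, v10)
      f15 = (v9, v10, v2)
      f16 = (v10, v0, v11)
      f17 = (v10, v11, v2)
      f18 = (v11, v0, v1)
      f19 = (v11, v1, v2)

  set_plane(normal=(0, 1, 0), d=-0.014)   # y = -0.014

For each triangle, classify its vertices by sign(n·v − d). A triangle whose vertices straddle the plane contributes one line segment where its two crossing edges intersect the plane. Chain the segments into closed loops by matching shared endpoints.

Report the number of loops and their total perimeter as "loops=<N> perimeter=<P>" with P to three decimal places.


loops=1 perimeter=7.757

Straddling triangles (10 of 20):
  (v7,v0,v8) [++-] → (-0.0192681, -0.014, 0)–(-0.915452, -0.014, 0)  len=0.8962
  (v7,v8,v2) [+-+] → (-0.915452, -0.014, 0)–(-0.0192681, -0.014, 2.78596)  len=2.9266
  (v8,v0,v9) [-+-] → (-0.0192681, -0.014, 0)–(-0.0045488, -0.014, 0)  len=0.0147
  (v8,v9,v2) [--+] → (-0.0045488, -0.014, 2.81424)–(-0.0192681, -0.014, 2.78596)  len=0.0319
  (v9,v0,v10) [-+-] → (-0.0045488, -0.014, 0)–(0.0045488, -0.014, 0)  len=0.0091
  (v9,v10,v2) [--+] → (0.0045488, -0.014, 2.81424)–(-0.0045488, -0.014, 2.81424)  len=0.0091
  (v10,v0,v11) [-+-] → (0.0045488, -0.014, 0)–(0.0192681, -0.014, 0)  len=0.0147
  (v10,v11,v2) [--+] → (0.0192681, -0.014, 2.78596)–(0.0045488, -0.014, 2.81424)  len=0.0319
  (v11,v0,v1) [-++] → (0.0192681, -0.014, 0)–(0.915452, -0.014, 0)  len=0.8962
  (v11,v1,v2) [-++] → (0.915452, -0.014, 0)–(0.0192681, -0.014, 2.78596)  len=2.9266

Chained into 1 loop(s):
  loop 1: 10 segments, perimeter = 7.7569
Total perimeter = 7.757


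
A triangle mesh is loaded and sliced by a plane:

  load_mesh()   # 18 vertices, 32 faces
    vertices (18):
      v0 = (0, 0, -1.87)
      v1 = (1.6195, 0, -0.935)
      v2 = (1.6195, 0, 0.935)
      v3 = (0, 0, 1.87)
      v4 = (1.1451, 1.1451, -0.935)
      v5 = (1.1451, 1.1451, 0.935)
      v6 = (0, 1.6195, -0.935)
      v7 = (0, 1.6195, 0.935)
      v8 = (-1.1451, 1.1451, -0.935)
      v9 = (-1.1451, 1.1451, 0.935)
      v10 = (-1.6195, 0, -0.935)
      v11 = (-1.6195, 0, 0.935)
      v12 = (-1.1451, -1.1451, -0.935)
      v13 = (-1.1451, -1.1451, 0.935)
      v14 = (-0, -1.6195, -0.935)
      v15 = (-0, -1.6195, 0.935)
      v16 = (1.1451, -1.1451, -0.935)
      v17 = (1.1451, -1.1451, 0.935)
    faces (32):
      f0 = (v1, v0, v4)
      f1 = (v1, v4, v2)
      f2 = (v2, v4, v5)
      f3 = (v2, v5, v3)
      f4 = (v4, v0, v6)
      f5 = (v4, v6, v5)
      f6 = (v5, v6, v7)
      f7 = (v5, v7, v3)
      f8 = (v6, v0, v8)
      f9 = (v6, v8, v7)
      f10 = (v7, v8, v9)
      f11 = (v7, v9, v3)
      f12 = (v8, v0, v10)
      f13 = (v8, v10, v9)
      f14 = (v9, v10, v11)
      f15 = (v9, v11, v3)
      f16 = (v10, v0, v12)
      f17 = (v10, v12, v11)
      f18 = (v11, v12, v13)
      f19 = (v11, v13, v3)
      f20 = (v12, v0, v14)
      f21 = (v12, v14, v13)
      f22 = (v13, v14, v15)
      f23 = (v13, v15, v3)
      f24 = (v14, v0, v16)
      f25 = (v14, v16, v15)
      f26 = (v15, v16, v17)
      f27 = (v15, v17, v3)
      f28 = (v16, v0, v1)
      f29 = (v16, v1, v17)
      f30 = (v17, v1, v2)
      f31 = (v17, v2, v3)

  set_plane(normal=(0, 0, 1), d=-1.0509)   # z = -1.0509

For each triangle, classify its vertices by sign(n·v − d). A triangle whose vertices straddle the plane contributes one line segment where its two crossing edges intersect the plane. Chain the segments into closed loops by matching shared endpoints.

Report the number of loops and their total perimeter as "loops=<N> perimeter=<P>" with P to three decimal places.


loops=1 perimeter=8.687

Straddling triangles (8 of 32):
  (v1,v0,v4) [+-+] → (1.41875, 0, -1.0509)–(1.00316, 1.00316, -1.0509)  len=1.0858
  (v4,v0,v6) [+-+] → (1.00316, 1.00316, -1.0509)–(0, 1.41875, -1.0509)  len=1.0858
  (v6,v0,v8) [+-+] → (0, 1.41875, -1.0509)–(-1.00316, 1.00316, -1.0509)  len=1.0858
  (v8,v0,v10) [+-+] → (-1.00316, 1.00316, -1.0509)–(-1.41875, 0, -1.0509)  len=1.0858
  (v10,v0,v12) [+-+] → (-1.41875, 0, -1.0509)–(-1.00316, -1.00316, -1.0509)  len=1.0858
  (v12,v0,v14) [+-+] → (-1.00316, -1.00316, -1.0509)–(0, -1.41875, -1.0509)  len=1.0858
  (v14,v0,v16) [+-+] → (0, -1.41875, -1.0509)–(1.00316, -1.00316, -1.0509)  len=1.0858
  (v16,v0,v1) [+-+] → (1.00316, -1.00316, -1.0509)–(1.41875, 0, -1.0509)  len=1.0858

Chained into 1 loop(s):
  loop 1: 8 segments, perimeter = 8.6867
Total perimeter = 8.687


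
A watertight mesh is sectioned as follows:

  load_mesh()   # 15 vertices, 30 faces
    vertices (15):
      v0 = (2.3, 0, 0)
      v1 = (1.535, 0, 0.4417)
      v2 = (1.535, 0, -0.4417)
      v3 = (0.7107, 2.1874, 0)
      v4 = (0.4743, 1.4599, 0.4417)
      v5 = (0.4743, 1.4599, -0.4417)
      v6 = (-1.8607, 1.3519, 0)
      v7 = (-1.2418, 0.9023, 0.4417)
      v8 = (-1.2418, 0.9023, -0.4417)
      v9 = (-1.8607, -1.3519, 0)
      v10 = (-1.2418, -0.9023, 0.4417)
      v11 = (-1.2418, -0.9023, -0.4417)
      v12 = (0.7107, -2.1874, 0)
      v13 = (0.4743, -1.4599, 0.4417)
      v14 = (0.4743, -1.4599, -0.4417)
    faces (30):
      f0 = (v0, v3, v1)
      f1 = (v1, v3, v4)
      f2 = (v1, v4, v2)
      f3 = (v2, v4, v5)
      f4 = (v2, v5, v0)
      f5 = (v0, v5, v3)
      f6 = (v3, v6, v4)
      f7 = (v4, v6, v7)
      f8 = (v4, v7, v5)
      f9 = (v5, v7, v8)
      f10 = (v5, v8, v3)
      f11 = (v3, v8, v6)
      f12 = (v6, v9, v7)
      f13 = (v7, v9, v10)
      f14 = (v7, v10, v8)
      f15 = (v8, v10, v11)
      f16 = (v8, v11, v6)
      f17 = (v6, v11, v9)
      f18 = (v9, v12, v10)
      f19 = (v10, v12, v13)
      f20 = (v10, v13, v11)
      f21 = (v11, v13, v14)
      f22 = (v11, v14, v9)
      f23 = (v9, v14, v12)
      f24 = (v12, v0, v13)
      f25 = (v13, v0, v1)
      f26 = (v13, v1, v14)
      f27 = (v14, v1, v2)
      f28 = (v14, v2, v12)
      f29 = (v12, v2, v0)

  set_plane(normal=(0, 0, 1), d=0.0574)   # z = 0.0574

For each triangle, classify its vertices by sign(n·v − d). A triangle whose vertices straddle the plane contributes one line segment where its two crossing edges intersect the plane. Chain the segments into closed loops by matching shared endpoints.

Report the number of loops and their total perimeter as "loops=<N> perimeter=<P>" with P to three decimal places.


Straddling triangles (20 of 30):
  (v0,v3,v1) [--+] → (0.81782, 1.90314, 0.0574)–(2.20059, 0, 0.0574)  len=2.3524
  (v1,v3,v4) [+-+] → (0.81782, 1.90314, 0.0574)–(0.679979, 2.09286, 0.0574)  len=0.2345
  (v1,v4,v2) [++-] → (0.93573, 0.824809, 0.0574)–(1.535, 0, 0.0574)  len=1.0195
  (v2,v4,v5) [-+-] → (0.93573, 0.824809, 0.0574)–(0.4743, 1.4599, 0.0574)  len=0.7850
  (v3,v6,v4) [--+] → (-1.55726, 1.36593, 0.0574)–(0.679979, 2.09286, 0.0574)  len=2.3524
  (v4,v6,v7) [+-+] → (-1.55726, 1.36593, 0.0574)–(-1.78027, 1.29347, 0.0574)  len=0.2345
  (v4,v7,v5) [++-] → (-0.495256, 1.14487, 0.0574)–(0.4743, 1.4599, 0.0574)  len=1.0195
  (v5,v7,v8) [-+-] → (-0.495256, 1.14487, 0.0574)–(-1.2418, 0.9023, 0.0574)  len=0.7850
  (v6,v9,v7) [--+] → (-1.78027, -1.05896, 0.0574)–(-1.78027, 1.29347, 0.0574)  len=2.3524
  (v7,v9,v10) [+-+] → (-1.78027, -1.05896, 0.0574)–(-1.78027, -1.29347, 0.0574)  len=0.2345
  (v7,v10,v8) [++-] → (-1.2418, -0.117256, 0.0574)–(-1.2418, 0.9023, 0.0574)  len=1.0196
  (v8,v10,v11) [-+-] → (-1.2418, -0.117256, 0.0574)–(-1.2418, -0.9023, 0.0574)  len=0.7850
  (v9,v12,v10) [--+] → (0.456968, -2.0204, 0.0574)–(-1.78027, -1.29347, 0.0574)  len=2.3524
  (v10,v12,v13) [+-+] → (0.456968, -2.0204, 0.0574)–(0.679979, -2.09286, 0.0574)  len=0.2345
  (v10,v13,v11) [++-] → (-0.272244, -1.21733, 0.0574)–(-1.2418, -0.9023, 0.0574)  len=1.0195
  (v11,v13,v14) [-+-] → (-0.272244, -1.21733, 0.0574)–(0.4743, -1.4599, 0.0574)  len=0.7850
  (v12,v0,v13) [--+] → (2.06275, -0.189718, 0.0574)–(0.679979, -2.09286, 0.0574)  len=2.3524
  (v13,v0,v1) [+-+] → (2.06275, -0.189718, 0.0574)–(2.20059, 0, 0.0574)  len=0.2345
  (v13,v1,v14) [++-] → (1.07357, -0.635091, 0.0574)–(0.4743, -1.4599, 0.0574)  len=1.0195
  (v14,v1,v2) [-+-] → (1.07357, -0.635091, 0.0574)–(1.535, 0, 0.0574)  len=0.7850

Chained into 2 loop(s):
  loop 1: 10 segments, perimeter = 12.9346
  loop 2: 10 segments, perimeter = 9.0225
Total perimeter = 21.957

loops=2 perimeter=21.957


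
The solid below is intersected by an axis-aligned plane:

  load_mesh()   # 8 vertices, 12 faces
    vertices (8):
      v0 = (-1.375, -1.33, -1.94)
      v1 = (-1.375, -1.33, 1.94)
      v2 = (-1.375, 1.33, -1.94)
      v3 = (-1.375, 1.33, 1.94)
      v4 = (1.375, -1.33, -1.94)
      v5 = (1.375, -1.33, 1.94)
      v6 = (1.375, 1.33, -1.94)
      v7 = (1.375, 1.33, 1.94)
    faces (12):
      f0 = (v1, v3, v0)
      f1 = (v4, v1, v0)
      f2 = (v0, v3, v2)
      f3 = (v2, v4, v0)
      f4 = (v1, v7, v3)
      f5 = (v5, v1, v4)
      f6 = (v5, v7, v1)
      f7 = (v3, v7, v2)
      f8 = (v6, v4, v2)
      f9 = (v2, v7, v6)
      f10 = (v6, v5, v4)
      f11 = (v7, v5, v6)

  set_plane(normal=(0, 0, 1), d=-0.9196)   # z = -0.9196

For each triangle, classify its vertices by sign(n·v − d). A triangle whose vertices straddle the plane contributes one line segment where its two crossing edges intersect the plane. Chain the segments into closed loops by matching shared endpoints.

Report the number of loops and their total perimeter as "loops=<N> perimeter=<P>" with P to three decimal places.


Straddling triangles (8 of 12):
  (v1,v3,v0) [++-] → (-1.375, -0.630447, -0.9196)–(-1.375, -1.33, -0.9196)  len=0.6996
  (v4,v1,v0) [-+-] → (0.651778, -1.33, -0.9196)–(-1.375, -1.33, -0.9196)  len=2.0268
  (v0,v3,v2) [-+-] → (-1.375, -0.630447, -0.9196)–(-1.375, 1.33, -0.9196)  len=1.9604
  (v5,v1,v4) [++-] → (0.651778, -1.33, -0.9196)–(1.375, -1.33, -0.9196)  len=0.7232
  (v3,v7,v2) [++-] → (-0.651778, 1.33, -0.9196)–(-1.375, 1.33, -0.9196)  len=0.7232
  (v2,v7,v6) [-+-] → (-0.651778, 1.33, -0.9196)–(1.375, 1.33, -0.9196)  len=2.0268
  (v6,v5,v4) [-+-] → (1.375, 0.630447, -0.9196)–(1.375, -1.33, -0.9196)  len=1.9604
  (v7,v5,v6) [++-] → (1.375, 0.630447, -0.9196)–(1.375, 1.33, -0.9196)  len=0.6996

Chained into 1 loop(s):
  loop 1: 8 segments, perimeter = 10.8200
Total perimeter = 10.820

loops=1 perimeter=10.820


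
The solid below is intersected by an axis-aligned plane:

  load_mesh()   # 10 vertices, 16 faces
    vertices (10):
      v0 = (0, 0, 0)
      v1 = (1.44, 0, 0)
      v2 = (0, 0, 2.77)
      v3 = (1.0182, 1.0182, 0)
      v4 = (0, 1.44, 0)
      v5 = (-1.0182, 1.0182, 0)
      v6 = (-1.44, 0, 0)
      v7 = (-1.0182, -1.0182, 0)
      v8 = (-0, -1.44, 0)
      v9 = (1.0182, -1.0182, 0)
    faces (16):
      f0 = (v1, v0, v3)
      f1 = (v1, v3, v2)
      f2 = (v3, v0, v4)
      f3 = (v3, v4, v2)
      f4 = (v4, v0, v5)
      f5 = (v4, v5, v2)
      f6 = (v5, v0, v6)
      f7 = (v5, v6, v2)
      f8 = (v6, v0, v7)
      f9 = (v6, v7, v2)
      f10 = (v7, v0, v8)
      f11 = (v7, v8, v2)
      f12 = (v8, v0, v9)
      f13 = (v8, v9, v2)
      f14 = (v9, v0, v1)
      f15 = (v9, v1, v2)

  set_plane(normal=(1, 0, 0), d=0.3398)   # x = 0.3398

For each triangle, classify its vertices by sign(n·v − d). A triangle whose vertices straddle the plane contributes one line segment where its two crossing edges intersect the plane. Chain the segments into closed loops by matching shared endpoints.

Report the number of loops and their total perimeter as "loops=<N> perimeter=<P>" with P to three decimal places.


Straddling triangles (8 of 16):
  (v1,v0,v3) [+-+] → (0.3398, 0, 0)–(0.3398, 0.3398, 0)  len=0.3398
  (v1,v3,v2) [++-] → (0.3398, 0.3398, 1.84558)–(0.3398, 0, 2.11636)  len=0.4345
  (v3,v0,v4) [+--] → (0.3398, 0.3398, 0)–(0.3398, 1.29923, 0)  len=0.9594
  (v3,v4,v2) [+--] → (0.3398, 1.29923, 0)–(0.3398, 0.3398, 1.84558)  len=2.0801
  (v8,v0,v9) [--+] → (0.3398, -0.3398, 0)–(0.3398, -1.29923, 0)  len=0.9594
  (v8,v9,v2) [-+-] → (0.3398, -1.29923, 0)–(0.3398, -0.3398, 1.84558)  len=2.0801
  (v9,v0,v1) [+-+] → (0.3398, -0.3398, 0)–(0.3398, 0, 0)  len=0.3398
  (v9,v1,v2) [++-] → (0.3398, 0, 2.11636)–(0.3398, -0.3398, 1.84558)  len=0.4345

Chained into 1 loop(s):
  loop 1: 8 segments, perimeter = 7.6276
Total perimeter = 7.628

loops=1 perimeter=7.628


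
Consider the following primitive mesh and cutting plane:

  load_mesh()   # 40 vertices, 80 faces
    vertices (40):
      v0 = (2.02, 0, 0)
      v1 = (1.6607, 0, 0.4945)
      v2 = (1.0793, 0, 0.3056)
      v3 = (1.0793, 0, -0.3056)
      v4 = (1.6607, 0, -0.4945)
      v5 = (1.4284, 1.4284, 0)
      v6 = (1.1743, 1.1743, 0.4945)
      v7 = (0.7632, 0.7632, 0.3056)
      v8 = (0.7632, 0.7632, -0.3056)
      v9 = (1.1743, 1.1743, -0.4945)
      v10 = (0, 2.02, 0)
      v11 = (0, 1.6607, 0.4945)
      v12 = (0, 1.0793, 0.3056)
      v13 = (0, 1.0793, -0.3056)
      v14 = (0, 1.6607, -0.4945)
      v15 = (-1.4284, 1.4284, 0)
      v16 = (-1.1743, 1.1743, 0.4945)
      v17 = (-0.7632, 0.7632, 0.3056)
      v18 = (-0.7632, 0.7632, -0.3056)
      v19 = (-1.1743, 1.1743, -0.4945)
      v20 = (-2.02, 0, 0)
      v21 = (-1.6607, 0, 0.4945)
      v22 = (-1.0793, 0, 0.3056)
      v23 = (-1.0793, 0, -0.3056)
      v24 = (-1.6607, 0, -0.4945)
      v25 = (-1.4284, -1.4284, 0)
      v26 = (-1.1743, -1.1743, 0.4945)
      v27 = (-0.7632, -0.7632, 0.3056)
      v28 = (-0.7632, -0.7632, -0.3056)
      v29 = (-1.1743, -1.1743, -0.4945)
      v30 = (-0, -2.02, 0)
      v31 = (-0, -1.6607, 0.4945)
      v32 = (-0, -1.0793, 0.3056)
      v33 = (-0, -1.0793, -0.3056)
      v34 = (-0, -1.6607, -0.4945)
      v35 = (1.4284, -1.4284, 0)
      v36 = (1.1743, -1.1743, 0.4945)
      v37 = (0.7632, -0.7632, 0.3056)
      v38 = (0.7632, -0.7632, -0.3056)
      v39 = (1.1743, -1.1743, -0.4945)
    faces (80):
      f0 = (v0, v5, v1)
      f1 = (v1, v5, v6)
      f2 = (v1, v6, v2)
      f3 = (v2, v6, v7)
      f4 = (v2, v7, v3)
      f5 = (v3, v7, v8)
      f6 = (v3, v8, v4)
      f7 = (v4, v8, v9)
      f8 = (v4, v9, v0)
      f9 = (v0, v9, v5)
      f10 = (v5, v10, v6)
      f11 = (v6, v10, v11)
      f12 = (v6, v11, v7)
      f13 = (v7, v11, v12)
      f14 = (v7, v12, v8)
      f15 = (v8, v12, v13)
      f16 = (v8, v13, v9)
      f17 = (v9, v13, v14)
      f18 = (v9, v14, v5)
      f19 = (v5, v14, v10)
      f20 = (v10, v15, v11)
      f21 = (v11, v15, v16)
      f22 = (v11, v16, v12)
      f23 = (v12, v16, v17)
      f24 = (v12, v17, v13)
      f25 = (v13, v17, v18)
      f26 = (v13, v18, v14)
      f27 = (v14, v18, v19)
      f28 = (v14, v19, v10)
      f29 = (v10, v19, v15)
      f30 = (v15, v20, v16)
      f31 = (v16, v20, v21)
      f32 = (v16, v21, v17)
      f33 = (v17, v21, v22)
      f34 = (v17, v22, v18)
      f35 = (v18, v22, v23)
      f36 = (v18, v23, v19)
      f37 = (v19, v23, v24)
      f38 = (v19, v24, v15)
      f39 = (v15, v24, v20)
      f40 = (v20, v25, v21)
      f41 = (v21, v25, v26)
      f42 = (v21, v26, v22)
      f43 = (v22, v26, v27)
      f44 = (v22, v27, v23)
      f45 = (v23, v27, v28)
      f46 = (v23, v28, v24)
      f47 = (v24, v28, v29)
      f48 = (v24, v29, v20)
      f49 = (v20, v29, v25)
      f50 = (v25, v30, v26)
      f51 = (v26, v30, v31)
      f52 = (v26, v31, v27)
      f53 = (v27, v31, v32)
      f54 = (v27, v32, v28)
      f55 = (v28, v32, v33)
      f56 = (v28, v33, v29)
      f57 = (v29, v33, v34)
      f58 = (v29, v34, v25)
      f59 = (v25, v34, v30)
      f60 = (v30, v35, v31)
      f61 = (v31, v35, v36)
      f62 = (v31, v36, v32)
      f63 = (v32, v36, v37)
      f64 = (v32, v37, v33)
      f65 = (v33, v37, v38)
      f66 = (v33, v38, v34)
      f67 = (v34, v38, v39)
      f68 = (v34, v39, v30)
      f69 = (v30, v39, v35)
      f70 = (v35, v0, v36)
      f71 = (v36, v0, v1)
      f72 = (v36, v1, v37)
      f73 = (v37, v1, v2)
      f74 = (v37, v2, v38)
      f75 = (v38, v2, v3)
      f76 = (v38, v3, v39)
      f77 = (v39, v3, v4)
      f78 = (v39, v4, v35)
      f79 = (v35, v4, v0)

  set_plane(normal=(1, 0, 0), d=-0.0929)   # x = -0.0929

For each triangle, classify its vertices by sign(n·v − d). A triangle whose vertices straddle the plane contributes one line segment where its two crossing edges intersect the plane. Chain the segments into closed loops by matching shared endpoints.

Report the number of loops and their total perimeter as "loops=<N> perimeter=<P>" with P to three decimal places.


Straddling triangles (20 of 80):
  (v10,v15,v11) [+-+] → (-0.0929, 1.98152, 0)–(-0.0929, 1.64559, 0.462339)  len=0.5715
  (v11,v15,v16) [+--] → (-0.0929, 1.64559, 0.462339)–(-0.0929, 1.62222, 0.4945)  len=0.0398
  (v11,v16,v12) [+-+] → (-0.0929, 1.62222, 0.4945)–(-0.0929, 1.08682, 0.320544)  len=0.5630
  (v12,v16,v17) [+--] → (-0.0929, 1.08682, 0.320544)–(-0.0929, 1.04082, 0.3056)  len=0.0484
  (v12,v17,v13) [+-+] → (-0.0929, 1.04082, 0.3056)–(-0.0929, 1.04082, -0.231202)  len=0.5368
  (v13,v17,v18) [+--] → (-0.0929, 1.04082, -0.231202)–(-0.0929, 1.04082, -0.3056)  len=0.0744
  (v13,v18,v14) [+-+] → (-0.0929, 1.04082, -0.3056)–(-0.0929, 1.55145, -0.471506)  len=0.5369
  (v14,v18,v19) [+--] → (-0.0929, 1.55145, -0.471506)–(-0.0929, 1.62222, -0.4945)  len=0.0744
  (v14,v19,v10) [+-+] → (-0.0929, 1.62222, -0.4945)–(-0.0929, 1.9531, -0.0391204)  len=0.5629
  (v10,v19,v15) [+--] → (-0.0929, 1.9531, -0.0391204)–(-0.0929, 1.98152, 0)  len=0.0484
  (v25,v30,v26) [-+-] → (-0.0929, -1.98152, 0)–(-0.0929, -1.9531, 0.0391204)  len=0.0484
  (v26,v30,v31) [-++] → (-0.0929, -1.9531, 0.0391204)–(-0.0929, -1.62222, 0.4945)  len=0.5629
  (v26,v31,v27) [-+-] → (-0.0929, -1.62222, 0.4945)–(-0.0929, -1.55145, 0.471506)  len=0.0744
  (v27,v31,v32) [-++] → (-0.0929, -1.55145, 0.471506)–(-0.0929, -1.04082, 0.3056)  len=0.5369
  (v27,v32,v28) [-+-] → (-0.0929, -1.04082, 0.3056)–(-0.0929, -1.04082, 0.231202)  len=0.0744
  (v28,v32,v33) [-++] → (-0.0929, -1.04082, 0.231202)–(-0.0929, -1.04082, -0.3056)  len=0.5368
  (v28,v33,v29) [-+-] → (-0.0929, -1.04082, -0.3056)–(-0.0929, -1.08682, -0.320544)  len=0.0484
  (v29,v33,v34) [-++] → (-0.0929, -1.08682, -0.320544)–(-0.0929, -1.62222, -0.4945)  len=0.5630
  (v29,v34,v25) [-+-] → (-0.0929, -1.62222, -0.4945)–(-0.0929, -1.64559, -0.462339)  len=0.0398
  (v25,v34,v30) [-++] → (-0.0929, -1.64559, -0.462339)–(-0.0929, -1.98152, 0)  len=0.5715

Chained into 2 loop(s):
  loop 1: 10 segments, perimeter = 3.0563
  loop 2: 10 segments, perimeter = 3.0563
Total perimeter = 6.113

loops=2 perimeter=6.113


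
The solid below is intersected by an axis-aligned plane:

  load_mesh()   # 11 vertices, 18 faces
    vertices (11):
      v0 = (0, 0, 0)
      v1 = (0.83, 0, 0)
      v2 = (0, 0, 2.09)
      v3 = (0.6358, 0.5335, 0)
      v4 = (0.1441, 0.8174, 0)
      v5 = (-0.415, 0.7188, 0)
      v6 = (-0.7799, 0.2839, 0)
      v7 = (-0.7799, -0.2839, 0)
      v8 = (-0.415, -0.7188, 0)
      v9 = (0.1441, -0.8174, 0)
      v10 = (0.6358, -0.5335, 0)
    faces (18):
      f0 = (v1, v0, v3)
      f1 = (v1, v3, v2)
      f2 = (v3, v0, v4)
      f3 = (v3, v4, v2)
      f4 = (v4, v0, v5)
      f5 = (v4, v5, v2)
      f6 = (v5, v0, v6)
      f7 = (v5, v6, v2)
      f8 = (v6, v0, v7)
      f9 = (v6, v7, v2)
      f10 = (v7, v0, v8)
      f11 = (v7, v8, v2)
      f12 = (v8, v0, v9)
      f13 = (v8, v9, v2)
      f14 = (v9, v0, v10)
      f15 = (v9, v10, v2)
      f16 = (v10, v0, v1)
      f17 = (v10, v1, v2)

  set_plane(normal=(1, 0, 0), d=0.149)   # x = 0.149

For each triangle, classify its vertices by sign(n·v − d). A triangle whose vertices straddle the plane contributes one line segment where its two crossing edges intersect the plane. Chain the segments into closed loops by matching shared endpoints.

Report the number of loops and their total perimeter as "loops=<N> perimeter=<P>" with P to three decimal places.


Straddling triangles (8 of 18):
  (v1,v0,v3) [+-+] → (0.149, 0, 0)–(0.149, 0.125026, 0)  len=0.1250
  (v1,v3,v2) [++-] → (0.149, 0.125026, 1.60021)–(0.149, 0, 1.71481)  len=0.1696
  (v3,v0,v4) [+--] → (0.149, 0.125026, 0)–(0.149, 0.814571, 0)  len=0.6895
  (v3,v4,v2) [+--] → (0.149, 0.814571, 0)–(0.149, 0.125026, 1.60021)  len=1.7425
  (v9,v0,v10) [--+] → (0.149, -0.125026, 0)–(0.149, -0.814571, 0)  len=0.6895
  (v9,v10,v2) [-+-] → (0.149, -0.814571, 0)–(0.149, -0.125026, 1.60021)  len=1.7425
  (v10,v0,v1) [+-+] → (0.149, -0.125026, 0)–(0.149, 0, 0)  len=0.1250
  (v10,v1,v2) [++-] → (0.149, 0, 1.71481)–(0.149, -0.125026, 1.60021)  len=0.1696

Chained into 1 loop(s):
  loop 1: 8 segments, perimeter = 5.4532
Total perimeter = 5.453

loops=1 perimeter=5.453


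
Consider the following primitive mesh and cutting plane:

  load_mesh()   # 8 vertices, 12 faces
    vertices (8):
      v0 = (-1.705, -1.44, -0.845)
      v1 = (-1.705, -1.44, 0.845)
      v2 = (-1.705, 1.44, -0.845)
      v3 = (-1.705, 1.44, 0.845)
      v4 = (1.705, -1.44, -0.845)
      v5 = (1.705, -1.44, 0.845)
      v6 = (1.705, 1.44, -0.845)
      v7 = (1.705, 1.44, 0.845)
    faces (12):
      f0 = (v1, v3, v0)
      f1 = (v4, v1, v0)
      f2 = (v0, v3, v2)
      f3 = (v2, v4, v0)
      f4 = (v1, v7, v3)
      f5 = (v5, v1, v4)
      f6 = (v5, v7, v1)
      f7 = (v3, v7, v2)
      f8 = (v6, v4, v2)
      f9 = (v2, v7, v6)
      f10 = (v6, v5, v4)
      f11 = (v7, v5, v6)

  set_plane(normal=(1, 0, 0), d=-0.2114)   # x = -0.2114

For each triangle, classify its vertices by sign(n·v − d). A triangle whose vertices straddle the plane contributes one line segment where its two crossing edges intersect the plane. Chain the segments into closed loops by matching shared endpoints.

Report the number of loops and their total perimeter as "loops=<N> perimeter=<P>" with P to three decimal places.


loops=1 perimeter=9.140

Straddling triangles (8 of 12):
  (v4,v1,v0) [+--] → (-0.2114, -1.44, 0.10477)–(-0.2114, -1.44, -0.845)  len=0.9498
  (v2,v4,v0) [-+-] → (-0.2114, 0.178543, -0.845)–(-0.2114, -1.44, -0.845)  len=1.6185
  (v1,v7,v3) [-+-] → (-0.2114, -0.178543, 0.845)–(-0.2114, 1.44, 0.845)  len=1.6185
  (v5,v1,v4) [+-+] → (-0.2114, -1.44, 0.845)–(-0.2114, -1.44, 0.10477)  len=0.7402
  (v5,v7,v1) [++-] → (-0.2114, -0.178543, 0.845)–(-0.2114, -1.44, 0.845)  len=1.2615
  (v3,v7,v2) [-+-] → (-0.2114, 1.44, 0.845)–(-0.2114, 1.44, -0.10477)  len=0.9498
  (v6,v4,v2) [++-] → (-0.2114, 0.178543, -0.845)–(-0.2114, 1.44, -0.845)  len=1.2615
  (v2,v7,v6) [-++] → (-0.2114, 1.44, -0.10477)–(-0.2114, 1.44, -0.845)  len=0.7402

Chained into 1 loop(s):
  loop 1: 8 segments, perimeter = 9.1400
Total perimeter = 9.140


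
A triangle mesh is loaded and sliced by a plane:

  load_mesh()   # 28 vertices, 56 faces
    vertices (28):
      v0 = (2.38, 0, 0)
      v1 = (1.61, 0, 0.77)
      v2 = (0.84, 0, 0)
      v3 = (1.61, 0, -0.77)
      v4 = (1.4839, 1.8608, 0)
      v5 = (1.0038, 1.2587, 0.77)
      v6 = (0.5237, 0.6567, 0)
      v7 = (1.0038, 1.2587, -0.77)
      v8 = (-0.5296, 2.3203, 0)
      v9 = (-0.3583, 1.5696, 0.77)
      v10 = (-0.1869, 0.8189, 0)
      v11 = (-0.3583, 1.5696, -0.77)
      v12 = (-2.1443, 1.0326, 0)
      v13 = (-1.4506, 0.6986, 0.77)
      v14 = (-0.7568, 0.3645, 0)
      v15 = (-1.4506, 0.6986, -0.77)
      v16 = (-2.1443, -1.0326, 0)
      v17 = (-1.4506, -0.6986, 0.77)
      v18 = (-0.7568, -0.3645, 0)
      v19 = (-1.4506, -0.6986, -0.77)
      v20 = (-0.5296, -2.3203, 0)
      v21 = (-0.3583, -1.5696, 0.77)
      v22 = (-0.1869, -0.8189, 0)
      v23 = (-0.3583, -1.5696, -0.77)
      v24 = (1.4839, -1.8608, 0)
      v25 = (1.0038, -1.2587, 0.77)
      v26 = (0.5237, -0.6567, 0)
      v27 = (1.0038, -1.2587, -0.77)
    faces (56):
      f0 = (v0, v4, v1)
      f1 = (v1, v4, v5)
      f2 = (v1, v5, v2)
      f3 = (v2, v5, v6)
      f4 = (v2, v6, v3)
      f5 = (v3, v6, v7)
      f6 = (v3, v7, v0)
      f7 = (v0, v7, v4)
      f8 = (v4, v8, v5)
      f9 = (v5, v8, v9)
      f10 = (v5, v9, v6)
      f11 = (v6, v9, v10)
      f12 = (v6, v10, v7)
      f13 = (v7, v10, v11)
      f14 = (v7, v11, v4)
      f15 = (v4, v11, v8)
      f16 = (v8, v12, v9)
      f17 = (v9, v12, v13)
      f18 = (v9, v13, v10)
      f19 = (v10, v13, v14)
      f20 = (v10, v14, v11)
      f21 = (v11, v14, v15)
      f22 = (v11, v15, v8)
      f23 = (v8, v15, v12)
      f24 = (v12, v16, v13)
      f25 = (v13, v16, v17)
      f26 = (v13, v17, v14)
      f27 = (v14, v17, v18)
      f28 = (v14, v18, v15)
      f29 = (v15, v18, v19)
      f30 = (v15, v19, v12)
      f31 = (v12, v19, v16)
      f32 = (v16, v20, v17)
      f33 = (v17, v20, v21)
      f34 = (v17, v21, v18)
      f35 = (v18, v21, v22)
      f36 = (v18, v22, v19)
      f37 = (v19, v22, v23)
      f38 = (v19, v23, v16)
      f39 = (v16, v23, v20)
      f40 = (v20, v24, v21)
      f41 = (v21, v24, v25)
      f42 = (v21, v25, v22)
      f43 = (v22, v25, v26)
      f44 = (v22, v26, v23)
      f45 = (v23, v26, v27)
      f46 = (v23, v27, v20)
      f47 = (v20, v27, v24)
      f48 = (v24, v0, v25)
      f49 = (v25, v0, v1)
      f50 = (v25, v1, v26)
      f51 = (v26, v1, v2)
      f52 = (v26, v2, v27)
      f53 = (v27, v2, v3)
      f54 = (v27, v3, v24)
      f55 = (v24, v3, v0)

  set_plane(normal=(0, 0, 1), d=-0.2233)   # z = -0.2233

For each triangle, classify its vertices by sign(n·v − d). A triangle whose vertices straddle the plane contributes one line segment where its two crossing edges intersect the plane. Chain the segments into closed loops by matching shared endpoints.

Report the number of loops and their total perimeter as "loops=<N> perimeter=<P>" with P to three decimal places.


loops=2 perimeter=19.559

Straddling triangles (28 of 56):
  (v2,v6,v3) [++-] → (0.838727, 0.466257, -0.2233)–(1.0633, 0, -0.2233)  len=0.5175
  (v3,v6,v7) [-+-] → (0.838727, 0.466257, -0.2233)–(0.662929, 0.83128, -0.2233)  len=0.4052
  (v3,v7,v0) [--+] → (1.9809, 0.365023, -0.2233)–(2.1567, 0, -0.2233)  len=0.4052
  (v0,v7,v4) [+-+] → (1.9809, 0.365023, -0.2233)–(1.34467, 1.68619, -0.2233)  len=1.4664
  (v6,v10,v7) [++-] → (0.158403, 0.946442, -0.2233)–(0.662929, 0.83128, -0.2233)  len=0.5175
  (v7,v10,v11) [-+-] → (0.158403, 0.946442, -0.2233)–(-0.236606, 1.0366, -0.2233)  len=0.4052
  (v7,v11,v4) [--+] → (0.949662, 1.77635, -0.2233)–(1.34467, 1.68619, -0.2233)  len=0.4052
  (v4,v11,v8) [+-+] → (0.949662, 1.77635, -0.2233)–(-0.479923, 2.1026, -0.2233)  len=1.4663
  (v10,v14,v11) [++-] → (-0.641235, 0.713979, -0.2233)–(-0.236606, 1.0366, -0.2233)  len=0.5175
  (v11,v14,v15) [-+-] → (-0.641235, 0.713979, -0.2233)–(-0.958002, 0.461389, -0.2233)  len=0.4051
  (v11,v15,v8) [--+] → (-0.79669, 1.85001, -0.2233)–(-0.479923, 2.1026, -0.2233)  len=0.4051
  (v8,v15,v12) [+-+] → (-0.79669, 1.85001, -0.2233)–(-1.94313, 0.93574, -0.2233)  len=1.4664
  (v14,v18,v15) [++-] → (-0.958002, -0.056201, -0.2233)–(-0.958002, 0.461389, -0.2233)  len=0.5176
  (v15,v18,v19) [-+-] → (-0.958002, -0.056201, -0.2233)–(-0.958002, -0.461389, -0.2233)  len=0.4052
  (v15,v19,v12) [--+] → (-1.94313, 0.530552, -0.2233)–(-1.94313, 0.93574, -0.2233)  len=0.4052
  (v12,v19,v16) [+-+] → (-1.94313, 0.530552, -0.2233)–(-1.94313, -0.93574, -0.2233)  len=1.4663
  (v18,v22,v19) [++-] → (-0.553373, -0.784013, -0.2233)–(-0.958002, -0.461389, -0.2233)  len=0.5175
  (v19,v22,v23) [-+-] → (-0.553373, -0.784013, -0.2233)–(-0.236606, -1.0366, -0.2233)  len=0.4051
  (v19,v23,v16) [--+] → (-1.62636, -1.18833, -0.2233)–(-1.94313, -0.93574, -0.2233)  len=0.4051
  (v16,v23,v20) [+-+] → (-1.62636, -1.18833, -0.2233)–(-0.479923, -2.1026, -0.2233)  len=1.4664
  (v22,v26,v23) [++-] → (0.26792, -0.921441, -0.2233)–(-0.236606, -1.0366, -0.2233)  len=0.5175
  (v23,v26,v27) [-+-] → (0.26792, -0.921441, -0.2233)–(0.662929, -0.83128, -0.2233)  len=0.4052
  (v23,v27,v20) [--+] → (-0.084914, -2.01244, -0.2233)–(-0.479923, -2.1026, -0.2233)  len=0.4052
  (v20,v27,v24) [+-+] → (-0.084914, -2.01244, -0.2233)–(1.34467, -1.68619, -0.2233)  len=1.4663
  (v26,v2,v27) [++-] → (0.887502, -0.365023, -0.2233)–(0.662929, -0.83128, -0.2233)  len=0.5175
  (v27,v2,v3) [-+-] → (0.887502, -0.365023, -0.2233)–(1.0633, 0, -0.2233)  len=0.4052
  (v27,v3,v24) [--+] → (1.52047, -1.32117, -0.2233)–(1.34467, -1.68619, -0.2233)  len=0.4052
  (v24,v3,v0) [+-+] → (1.52047, -1.32117, -0.2233)–(2.1567, 0, -0.2233)  len=1.4664

Chained into 2 loop(s):
  loop 1: 14 segments, perimeter = 6.4588
  loop 2: 14 segments, perimeter = 13.1006
Total perimeter = 19.559
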